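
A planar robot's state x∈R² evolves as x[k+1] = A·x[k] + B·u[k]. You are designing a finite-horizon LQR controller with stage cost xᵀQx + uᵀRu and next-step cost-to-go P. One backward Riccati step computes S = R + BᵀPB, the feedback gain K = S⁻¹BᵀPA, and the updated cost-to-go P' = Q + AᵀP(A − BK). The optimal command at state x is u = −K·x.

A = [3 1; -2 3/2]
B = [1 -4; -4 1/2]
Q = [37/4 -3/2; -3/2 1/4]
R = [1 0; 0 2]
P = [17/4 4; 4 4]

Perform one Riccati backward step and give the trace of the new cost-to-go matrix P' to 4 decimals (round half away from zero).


10.6094

BᵀP = [-11.7500 -12.0000; -15.0000 -14.0000]
S = R + BᵀPB = [1 0; 0 2] + [36.2500 41.0000; 41.0000 53.0000] = [37.2500 41.0000; 41.0000 55.0000]
BᵀPA = [-11.2500 -29.7500; -17.0000 -36.0000]
K = S⁻¹·BᵀPA = [0.2128 -0.4358; -0.4677 -0.3297]
A−BK = [0.9164 0.1169; -0.9150 -0.0782]
AᵀP(A−BK) = [0.6927 0.2427; 0.2427 0.4167]
P' = Q + AᵀP(A−BK) = [9.9427 -1.2573; -1.2573 0.6667]
tr(P') = 10.6094


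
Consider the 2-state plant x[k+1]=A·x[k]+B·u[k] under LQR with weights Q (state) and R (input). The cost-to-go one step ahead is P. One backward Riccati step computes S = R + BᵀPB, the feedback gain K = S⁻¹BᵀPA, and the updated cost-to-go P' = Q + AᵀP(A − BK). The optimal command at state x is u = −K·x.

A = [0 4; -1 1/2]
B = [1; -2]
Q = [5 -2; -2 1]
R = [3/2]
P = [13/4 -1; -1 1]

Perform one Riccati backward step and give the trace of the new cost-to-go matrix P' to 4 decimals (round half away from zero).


BᵀP = [5.2500 -3.0000]
S = R + BᵀPB = [3/2] + [11.2500] = [12.7500]
BᵀPA = [3.0000 19.5000]
K = S⁻¹·BᵀPA = [0.2353 1.5294]
A−BK = [-0.2353 2.4706; -0.5294 3.5588]
AᵀP(A−BK) = [0.2941 -1.0882; -1.0882 18.4265]
P' = Q + AᵀP(A−BK) = [5.2941 -3.0882; -3.0882 19.4265]
tr(P') = 24.7206

24.7206


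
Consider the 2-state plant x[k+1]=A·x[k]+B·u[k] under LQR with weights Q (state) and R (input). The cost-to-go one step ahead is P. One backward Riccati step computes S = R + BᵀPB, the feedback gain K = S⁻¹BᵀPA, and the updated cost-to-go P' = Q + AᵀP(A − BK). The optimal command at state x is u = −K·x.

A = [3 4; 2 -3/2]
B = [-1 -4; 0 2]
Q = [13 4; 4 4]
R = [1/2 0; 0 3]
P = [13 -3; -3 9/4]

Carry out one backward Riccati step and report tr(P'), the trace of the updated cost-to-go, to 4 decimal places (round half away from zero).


BᵀP = [-13.0000 3.0000; -58.0000 16.5000]
S = R + BᵀPB = [1/2 0; 0 3] + [13.0000 58.0000; 58.0000 265.0000] = [13.5000 58.0000; 58.0000 268.0000]
BᵀPA = [-33.0000 -56.5000; -141.0000 -256.7500]
K = S⁻¹·BᵀPA = [-2.6220 -0.9862; 0.0413 -0.7446]
A−BK = [0.5433 0.0354; 1.9173 -0.0108]
AᵀP(A−BK) = [9.3012 1.2180; 1.2180 2.1684]
P' = Q + AᵀP(A−BK) = [22.3012 5.2180; 5.2180 6.1684]
tr(P') = 28.4696

28.4696


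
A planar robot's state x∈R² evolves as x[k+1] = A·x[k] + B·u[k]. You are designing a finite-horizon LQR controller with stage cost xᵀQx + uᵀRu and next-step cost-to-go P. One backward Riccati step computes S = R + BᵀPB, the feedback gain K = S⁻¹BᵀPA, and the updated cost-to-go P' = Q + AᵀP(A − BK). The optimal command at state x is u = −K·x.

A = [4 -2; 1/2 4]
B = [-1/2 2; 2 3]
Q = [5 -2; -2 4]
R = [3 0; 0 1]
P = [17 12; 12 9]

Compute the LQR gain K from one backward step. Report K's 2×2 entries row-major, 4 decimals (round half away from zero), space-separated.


-0.4071 0.6066 1.1319 0.0795

BᵀP = [15.5000 12.0000; 70.0000 51.0000]
S = R + BᵀPB = [3 0; 0 1] + [16.2500 67.0000; 67.0000 293.0000] = [19.2500 67.0000; 67.0000 294.0000]
BᵀPA = [68.0000 17.0000; 305.5000 64.0000]
K = S⁻¹·BᵀPA = [-0.4071 0.6066; 1.1319 0.0795]
A−BK = [1.5327 -1.8556; -2.0815 2.5485]
AᵀP(A−BK) = [4.1404 -3.5203; -3.5203 4.6032]
P' = Q + AᵀP(A−BK) = [9.1404 -5.5203; -5.5203 8.6032]
tr(P') = 17.7435


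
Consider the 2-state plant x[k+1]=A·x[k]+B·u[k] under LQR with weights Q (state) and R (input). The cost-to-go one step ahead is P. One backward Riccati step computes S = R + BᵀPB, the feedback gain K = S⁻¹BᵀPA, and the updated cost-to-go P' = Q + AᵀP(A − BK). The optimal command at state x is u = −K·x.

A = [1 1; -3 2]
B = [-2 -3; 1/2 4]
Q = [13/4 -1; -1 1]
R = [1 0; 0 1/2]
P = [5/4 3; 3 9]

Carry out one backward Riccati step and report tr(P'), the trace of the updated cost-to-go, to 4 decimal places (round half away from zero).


BᵀP = [-1.0000 -1.5000; 8.2500 27.0000]
S = R + BᵀPB = [1 0; 0 1/2] + [1.2500 -3.0000; -3.0000 83.2500] = [2.2500 -3.0000; -3.0000 83.7500]
BᵀPA = [3.5000 -4.0000; -72.7500 62.2500]
K = S⁻¹·BᵀPA = [0.4173 -0.8262; -0.8537 0.7137]
A−BK = [-0.7266 1.4887; 0.2062 -0.4417]
AᵀP(A−BK) = [0.6822 -0.9375; -0.9375 1.5181]
P' = Q + AᵀP(A−BK) = [3.9322 -1.9375; -1.9375 2.5181]
tr(P') = 6.4503

6.4503


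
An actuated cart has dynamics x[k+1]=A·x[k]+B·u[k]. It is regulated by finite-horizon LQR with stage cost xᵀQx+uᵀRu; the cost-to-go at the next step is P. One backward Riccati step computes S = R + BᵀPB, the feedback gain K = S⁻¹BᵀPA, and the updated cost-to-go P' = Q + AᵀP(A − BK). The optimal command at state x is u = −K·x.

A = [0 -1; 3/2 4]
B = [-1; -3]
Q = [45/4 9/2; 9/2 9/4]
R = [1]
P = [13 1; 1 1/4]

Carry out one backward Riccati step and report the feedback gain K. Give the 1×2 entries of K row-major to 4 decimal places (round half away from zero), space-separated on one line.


BᵀP = [-16.0000 -1.7500]
S = R + BᵀPB = [1] + [21.2500] = [22.2500]
BᵀPA = [-2.6250 9.0000]
K = S⁻¹·BᵀPA = [-0.1180 0.4045]
A−BK = [-0.1180 -0.5955; 1.1461 5.2135]
AᵀP(A−BK) = [0.2528 1.0618; 1.0618 5.3596]
P' = Q + AᵀP(A−BK) = [11.5028 5.5618; 5.5618 7.6096]
tr(P') = 19.1124

-0.1180 0.4045


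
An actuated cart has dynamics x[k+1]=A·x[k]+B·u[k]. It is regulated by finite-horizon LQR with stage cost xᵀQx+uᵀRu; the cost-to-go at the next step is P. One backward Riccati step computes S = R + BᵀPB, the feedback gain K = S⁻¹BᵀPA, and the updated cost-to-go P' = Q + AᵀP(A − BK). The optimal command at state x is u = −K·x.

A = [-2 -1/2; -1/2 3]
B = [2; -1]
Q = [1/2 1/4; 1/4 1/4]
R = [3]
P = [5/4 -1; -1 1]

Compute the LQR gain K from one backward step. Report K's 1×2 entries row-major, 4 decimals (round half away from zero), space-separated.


-0.4231 -0.8269

BᵀP = [3.5000 -3.0000]
S = R + BᵀPB = [3] + [10.0000] = [13.0000]
BᵀPA = [-5.5000 -10.7500]
K = S⁻¹·BᵀPA = [-0.4231 -0.8269]
A−BK = [-1.1538 1.1538; -0.9231 2.1731]
AᵀP(A−BK) = [0.9231 0.9519; 0.9519 3.4231]
P' = Q + AᵀP(A−BK) = [1.4231 1.2019; 1.2019 3.6731]
tr(P') = 5.0962


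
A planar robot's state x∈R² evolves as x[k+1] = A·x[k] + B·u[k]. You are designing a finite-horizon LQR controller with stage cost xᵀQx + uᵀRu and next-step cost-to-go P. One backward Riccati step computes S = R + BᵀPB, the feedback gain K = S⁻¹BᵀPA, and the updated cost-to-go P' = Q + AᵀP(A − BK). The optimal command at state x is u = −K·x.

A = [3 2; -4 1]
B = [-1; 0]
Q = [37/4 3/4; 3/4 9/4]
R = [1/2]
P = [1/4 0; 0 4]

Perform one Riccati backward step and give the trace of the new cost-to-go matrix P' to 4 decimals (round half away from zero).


BᵀP = [-0.2500 0.0000]
S = R + BᵀPB = [1/2] + [0.2500] = [0.7500]
BᵀPA = [-0.7500 -0.5000]
K = S⁻¹·BᵀPA = [-1.0000 -0.6667]
A−BK = [2.0000 1.3333; -4.0000 1.0000]
AᵀP(A−BK) = [65.5000 -15.0000; -15.0000 4.6667]
P' = Q + AᵀP(A−BK) = [74.7500 -14.2500; -14.2500 6.9167]
tr(P') = 81.6667

81.6667


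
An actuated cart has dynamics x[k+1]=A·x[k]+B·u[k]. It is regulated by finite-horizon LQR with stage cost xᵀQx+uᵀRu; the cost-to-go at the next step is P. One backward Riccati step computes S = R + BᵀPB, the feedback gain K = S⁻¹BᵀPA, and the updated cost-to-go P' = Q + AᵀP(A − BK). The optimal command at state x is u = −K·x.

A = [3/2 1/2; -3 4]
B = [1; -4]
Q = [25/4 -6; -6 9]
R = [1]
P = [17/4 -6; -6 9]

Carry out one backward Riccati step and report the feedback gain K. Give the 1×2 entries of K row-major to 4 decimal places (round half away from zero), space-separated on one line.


0.8536 -0.7801

BᵀP = [28.2500 -42.0000]
S = R + BᵀPB = [1] + [196.2500] = [197.2500]
BᵀPA = [168.3750 -153.8750]
K = S⁻¹·BᵀPA = [0.8536 -0.7801]
A−BK = [0.6464 1.2801; 0.4144 0.8796]
AᵀP(A−BK) = [0.8356 -0.4629; -0.4629 1.0244]
P' = Q + AᵀP(A−BK) = [7.0856 -6.4629; -6.4629 10.0244]
tr(P') = 17.1099


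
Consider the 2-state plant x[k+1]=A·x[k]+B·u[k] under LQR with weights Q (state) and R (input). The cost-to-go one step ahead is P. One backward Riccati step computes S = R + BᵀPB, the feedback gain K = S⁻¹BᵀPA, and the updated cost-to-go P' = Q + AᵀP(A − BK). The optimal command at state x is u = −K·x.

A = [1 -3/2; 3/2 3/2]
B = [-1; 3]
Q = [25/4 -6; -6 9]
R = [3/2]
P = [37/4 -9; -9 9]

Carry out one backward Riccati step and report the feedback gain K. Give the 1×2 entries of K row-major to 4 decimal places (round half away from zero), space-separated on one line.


BᵀP = [-36.2500 36.0000]
S = R + BᵀPB = [3/2] + [144.2500] = [145.7500]
BᵀPA = [17.7500 108.3750]
K = S⁻¹·BᵀPA = [0.1218 0.7436]
A−BK = [1.1218 -0.7564; 1.1346 -0.7307]
AᵀP(A−BK) = [0.3383 -0.0733; -0.0733 0.9783]
P' = Q + AᵀP(A−BK) = [6.5883 -6.0733; -6.0733 9.9783]
tr(P') = 16.5667

0.1218 0.7436


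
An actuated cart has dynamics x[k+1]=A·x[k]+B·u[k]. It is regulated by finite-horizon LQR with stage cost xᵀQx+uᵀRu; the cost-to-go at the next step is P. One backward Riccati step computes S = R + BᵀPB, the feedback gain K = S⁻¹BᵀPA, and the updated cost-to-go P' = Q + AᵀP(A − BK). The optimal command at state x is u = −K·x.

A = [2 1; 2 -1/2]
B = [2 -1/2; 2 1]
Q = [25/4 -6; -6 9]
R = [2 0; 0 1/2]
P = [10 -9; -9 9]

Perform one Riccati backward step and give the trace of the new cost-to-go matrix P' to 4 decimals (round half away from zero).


17.1530

BᵀP = [2.0000 0.0000; -14.0000 13.5000]
S = R + BᵀPB = [2 0; 0 1/2] + [4.0000 -1.0000; -1.0000 20.5000] = [6.0000 -1.0000; -1.0000 21.0000]
BᵀPA = [4.0000 2.0000; -1.0000 -20.7500]
K = S⁻¹·BᵀPA = [0.6640 0.1700; -0.0160 -0.9800]
A−BK = [0.6640 0.1700; 0.6880 0.1400]
AᵀP(A−BK) = [1.3280 0.3400; 0.3400 0.5750]
P' = Q + AᵀP(A−BK) = [7.5780 -5.6600; -5.6600 9.5750]
tr(P') = 17.1530


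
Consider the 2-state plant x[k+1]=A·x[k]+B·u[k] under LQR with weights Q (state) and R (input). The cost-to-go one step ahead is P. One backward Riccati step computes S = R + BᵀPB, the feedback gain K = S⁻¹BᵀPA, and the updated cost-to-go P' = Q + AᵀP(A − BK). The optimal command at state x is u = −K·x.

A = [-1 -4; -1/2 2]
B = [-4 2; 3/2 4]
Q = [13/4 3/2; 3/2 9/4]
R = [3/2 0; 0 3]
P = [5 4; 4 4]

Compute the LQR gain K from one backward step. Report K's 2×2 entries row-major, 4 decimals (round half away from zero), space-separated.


0.1589 0.9077 -0.1801 0.0379

BᵀP = [-14.0000 -10.0000; 26.0000 24.0000]
S = R + BᵀPB = [3/2 0; 0 3] + [41.0000 -68.0000; -68.0000 148.0000] = [42.5000 -68.0000; -68.0000 151.0000]
BᵀPA = [19.0000 36.0000; -38.0000 -56.0000]
K = S⁻¹·BᵀPA = [0.1589 0.9077; -0.1801 0.0379]
A−BK = [-0.0042 -0.4449; -0.0180 0.4868]
AᵀP(A−BK) = [0.1372 0.1940; 0.1940 1.4452]
P' = Q + AᵀP(A−BK) = [3.3872 1.6940; 1.6940 3.6952]
tr(P') = 7.0824


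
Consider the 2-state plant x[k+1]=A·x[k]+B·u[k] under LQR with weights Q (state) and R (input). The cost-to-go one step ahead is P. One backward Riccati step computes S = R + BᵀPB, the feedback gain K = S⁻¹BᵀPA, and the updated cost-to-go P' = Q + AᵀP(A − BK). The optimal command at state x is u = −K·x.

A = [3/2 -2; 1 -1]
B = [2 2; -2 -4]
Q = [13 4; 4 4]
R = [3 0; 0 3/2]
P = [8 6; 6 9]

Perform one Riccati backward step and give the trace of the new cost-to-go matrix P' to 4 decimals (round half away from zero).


42.2804

BᵀP = [4.0000 -6.0000; -8.0000 -24.0000]
S = R + BᵀPB = [3 0; 0 3/2] + [20.0000 32.0000; 32.0000 80.0000] = [23.0000 32.0000; 32.0000 81.5000]
BᵀPA = [0.0000 -2.0000; -36.0000 40.0000]
K = S⁻¹·BᵀPA = [1.3545 -1.6966; -0.9735 1.1570]
A−BK = [0.7381 -0.9206; -0.1852 0.2346]
AᵀP(A−BK) = [9.9524 -12.3492; -12.3492 15.3280]
P' = Q + AᵀP(A−BK) = [22.9524 -8.3492; -8.3492 19.3280]
tr(P') = 42.2804


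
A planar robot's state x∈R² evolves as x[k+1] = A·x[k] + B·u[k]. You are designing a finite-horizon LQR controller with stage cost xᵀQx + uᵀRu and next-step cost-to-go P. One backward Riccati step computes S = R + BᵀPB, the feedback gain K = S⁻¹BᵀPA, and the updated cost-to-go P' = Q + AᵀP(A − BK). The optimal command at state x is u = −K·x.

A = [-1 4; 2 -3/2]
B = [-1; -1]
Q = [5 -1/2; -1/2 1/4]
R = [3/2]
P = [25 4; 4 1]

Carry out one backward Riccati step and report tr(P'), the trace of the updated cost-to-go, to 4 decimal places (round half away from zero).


30.7183

BᵀP = [-29.0000 -5.0000]
S = R + BᵀPB = [3/2] + [34.0000] = [35.5000]
BᵀPA = [19.0000 -108.5000]
K = S⁻¹·BᵀPA = [0.5352 -3.0563]
A−BK = [-0.4648 0.9437; 2.5352 -4.5563]
AᵀP(A−BK) = [2.8310 -6.9296; -6.9296 22.6373]
P' = Q + AᵀP(A−BK) = [7.8310 -7.4296; -7.4296 22.8873]
tr(P') = 30.7183


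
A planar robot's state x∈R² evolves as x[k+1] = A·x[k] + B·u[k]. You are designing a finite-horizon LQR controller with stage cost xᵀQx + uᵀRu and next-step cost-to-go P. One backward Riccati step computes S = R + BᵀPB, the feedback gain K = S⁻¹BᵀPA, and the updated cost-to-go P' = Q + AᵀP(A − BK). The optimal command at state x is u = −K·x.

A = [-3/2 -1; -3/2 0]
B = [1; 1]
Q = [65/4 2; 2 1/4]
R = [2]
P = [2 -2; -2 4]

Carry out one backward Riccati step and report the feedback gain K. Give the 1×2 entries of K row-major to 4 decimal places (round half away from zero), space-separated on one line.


-0.7500 0.0000

BᵀP = [0.0000 2.0000]
S = R + BᵀPB = [2] + [2.0000] = [4.0000]
BᵀPA = [-3.0000 0.0000]
K = S⁻¹·BᵀPA = [-0.7500 0.0000]
A−BK = [-0.7500 -1.0000; -0.7500 0.0000]
AᵀP(A−BK) = [2.2500 0.0000; 0.0000 2.0000]
P' = Q + AᵀP(A−BK) = [18.5000 2.0000; 2.0000 2.2500]
tr(P') = 20.7500


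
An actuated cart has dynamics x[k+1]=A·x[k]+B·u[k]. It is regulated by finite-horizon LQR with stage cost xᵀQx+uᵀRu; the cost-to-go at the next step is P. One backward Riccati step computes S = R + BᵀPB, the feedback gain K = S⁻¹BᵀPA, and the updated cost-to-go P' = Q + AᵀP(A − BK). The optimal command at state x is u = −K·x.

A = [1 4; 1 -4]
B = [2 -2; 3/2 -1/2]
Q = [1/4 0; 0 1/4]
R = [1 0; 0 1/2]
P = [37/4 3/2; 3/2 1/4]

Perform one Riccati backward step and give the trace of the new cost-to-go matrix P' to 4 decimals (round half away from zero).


1.6042

BᵀP = [20.7500 3.3750; -19.2500 -3.1250]
S = R + BᵀPB = [1 0; 0 1/2] + [46.5625 -43.1875; -43.1875 40.0625] = [47.5625 -43.1875; -43.1875 40.5625]
BᵀPA = [24.1250 69.5000; -22.3750 -64.5000]
K = S⁻¹·BᵀPA = [0.1911 0.5227; -0.3481 -1.0336]
A−BK = [-0.0785 0.8874; 0.5392 -5.3008]
AᵀP(A−BK) = [0.0998 0.2628; 0.2628 1.0044]
P' = Q + AᵀP(A−BK) = [0.3498 0.2628; 0.2628 1.2544]
tr(P') = 1.6042


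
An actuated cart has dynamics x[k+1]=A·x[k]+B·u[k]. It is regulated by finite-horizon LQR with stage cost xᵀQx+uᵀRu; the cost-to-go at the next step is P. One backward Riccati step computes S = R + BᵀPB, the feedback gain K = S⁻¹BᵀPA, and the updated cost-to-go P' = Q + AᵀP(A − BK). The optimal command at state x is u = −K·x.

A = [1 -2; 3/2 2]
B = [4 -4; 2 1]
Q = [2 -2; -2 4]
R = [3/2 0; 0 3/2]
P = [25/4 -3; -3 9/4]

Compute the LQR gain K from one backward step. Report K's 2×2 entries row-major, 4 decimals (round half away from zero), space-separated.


BᵀP = [19.0000 -7.5000; -28.0000 14.2500]
S = R + BᵀPB = [3/2 0; 0 3/2] + [61.0000 -83.5000; -83.5000 126.2500] = [62.5000 -83.5000; -83.5000 127.7500]
BᵀPA = [7.7500 -53.0000; -6.6250 84.5000]
K = S⁻¹·BᵀPA = [0.4316 0.2816; 0.2303 0.8455]
A−BK = [0.1945 0.2557; 0.4064 0.5913]
AᵀP(A−BK) = [0.4928 0.6691; 0.6691 1.4794]
P' = Q + AᵀP(A−BK) = [2.4928 -1.3309; -1.3309 5.4794]
tr(P') = 7.9723

0.4316 0.2816 0.2303 0.8455


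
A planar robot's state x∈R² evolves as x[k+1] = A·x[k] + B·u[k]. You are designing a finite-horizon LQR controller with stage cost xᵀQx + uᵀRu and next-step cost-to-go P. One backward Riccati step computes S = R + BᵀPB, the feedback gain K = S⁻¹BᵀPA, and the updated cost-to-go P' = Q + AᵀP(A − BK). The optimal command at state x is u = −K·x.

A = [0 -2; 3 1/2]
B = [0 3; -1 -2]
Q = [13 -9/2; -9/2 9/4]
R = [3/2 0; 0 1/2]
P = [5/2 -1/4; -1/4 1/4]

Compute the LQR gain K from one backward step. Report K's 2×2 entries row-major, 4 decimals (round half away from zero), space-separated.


-0.3406 0.0855 -0.1231 -0.6197

BᵀP = [0.2500 -0.2500; 8.0000 -1.2500]
S = R + BᵀPB = [3/2 0; 0 1/2] + [0.2500 1.2500; 1.2500 26.5000] = [1.7500 1.2500; 1.2500 27.0000]
BᵀPA = [-0.7500 -0.6250; -3.7500 -16.6250]
K = S⁻¹·BᵀPA = [-0.3406 0.0855; -0.1231 -0.6197]
A−BK = [0.3694 -0.1409; 2.4131 -0.6539]
AᵀP(A−BK) = [1.5328 -0.3847; -0.3847 0.3134]
P' = Q + AᵀP(A−BK) = [14.5328 -4.8847; -4.8847 2.5634]
tr(P') = 17.0963


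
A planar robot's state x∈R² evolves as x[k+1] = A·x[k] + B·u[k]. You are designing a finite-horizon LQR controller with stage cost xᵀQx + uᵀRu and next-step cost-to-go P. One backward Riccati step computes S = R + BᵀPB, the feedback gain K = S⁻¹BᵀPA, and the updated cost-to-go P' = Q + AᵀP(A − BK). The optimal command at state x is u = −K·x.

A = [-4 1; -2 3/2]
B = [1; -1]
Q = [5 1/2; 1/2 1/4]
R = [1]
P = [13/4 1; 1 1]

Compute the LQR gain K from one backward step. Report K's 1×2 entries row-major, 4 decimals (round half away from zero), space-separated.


BᵀP = [2.2500 0.0000]
S = R + BᵀPB = [1] + [2.2500] = [3.2500]
BᵀPA = [-9.0000 2.2500]
K = S⁻¹·BᵀPA = [-2.7692 0.6923]
A−BK = [-1.2308 0.3077; -4.7692 2.1923]
AᵀP(A−BK) = [47.0769 -17.7692; -17.7692 6.9423]
P' = Q + AᵀP(A−BK) = [52.0769 -17.2692; -17.2692 7.1923]
tr(P') = 59.2692

-2.7692 0.6923


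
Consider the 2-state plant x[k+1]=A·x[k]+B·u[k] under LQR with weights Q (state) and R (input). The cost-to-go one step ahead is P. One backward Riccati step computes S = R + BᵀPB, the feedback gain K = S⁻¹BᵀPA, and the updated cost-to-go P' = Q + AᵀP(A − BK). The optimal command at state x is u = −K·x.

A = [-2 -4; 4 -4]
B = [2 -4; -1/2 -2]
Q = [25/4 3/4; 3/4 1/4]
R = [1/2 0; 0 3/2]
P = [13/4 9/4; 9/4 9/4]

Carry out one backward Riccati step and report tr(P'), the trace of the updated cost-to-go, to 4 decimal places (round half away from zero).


BᵀP = [5.3750 3.3750; -17.5000 -13.5000]
S = R + BᵀPB = [1/2 0; 0 3/2] + [9.0625 -28.2500; -28.2500 97.0000] = [9.5625 -28.2500; -28.2500 98.5000]
BᵀPA = [2.7500 -35.0000; -19.0000 124.0000]
K = S⁻¹·BᵀPA = [-1.8484 0.3858; -0.7230 1.3695]
A−BK = [-1.1953 0.7065; 1.6298 -1.0680]
AᵀP(A−BK) = [4.3459 -3.0398; -3.0398 3.6811]
P' = Q + AᵀP(A−BK) = [10.5959 -2.2898; -2.2898 3.9311]
tr(P') = 14.5269

14.5269


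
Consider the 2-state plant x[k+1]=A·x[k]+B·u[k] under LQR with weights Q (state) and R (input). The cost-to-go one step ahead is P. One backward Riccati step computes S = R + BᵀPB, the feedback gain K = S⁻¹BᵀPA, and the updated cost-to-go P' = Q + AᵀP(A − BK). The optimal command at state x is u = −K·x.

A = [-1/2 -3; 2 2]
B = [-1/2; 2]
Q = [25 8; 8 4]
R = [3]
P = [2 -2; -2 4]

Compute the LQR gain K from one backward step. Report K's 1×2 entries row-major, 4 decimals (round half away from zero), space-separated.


0.8723 1.4043

BᵀP = [-5.0000 9.0000]
S = R + BᵀPB = [3] + [20.5000] = [23.5000]
BᵀPA = [20.5000 33.0000]
K = S⁻¹·BᵀPA = [0.8723 1.4043]
A−BK = [-0.0638 -2.2979; 0.2553 -0.8085]
AᵀP(A−BK) = [2.6170 4.2128; 4.2128 11.6596]
P' = Q + AᵀP(A−BK) = [27.6170 12.2128; 12.2128 15.6596]
tr(P') = 43.2766


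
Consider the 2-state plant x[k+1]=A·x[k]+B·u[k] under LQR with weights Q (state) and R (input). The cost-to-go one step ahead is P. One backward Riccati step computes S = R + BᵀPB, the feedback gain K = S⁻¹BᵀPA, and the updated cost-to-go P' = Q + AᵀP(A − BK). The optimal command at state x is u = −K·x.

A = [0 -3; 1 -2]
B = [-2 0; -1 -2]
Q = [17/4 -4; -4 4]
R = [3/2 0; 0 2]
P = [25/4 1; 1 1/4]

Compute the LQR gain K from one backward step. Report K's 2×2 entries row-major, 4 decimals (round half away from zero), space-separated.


BᵀP = [-13.5000 -2.2500; -2.0000 -0.5000]
S = R + BᵀPB = [3/2 0; 0 2] + [29.2500 4.5000; 4.5000 1.0000] = [30.7500 4.5000; 4.5000 3.0000]
BᵀPA = [-2.2500 45.0000; -0.5000 7.0000]
K = S⁻¹·BᵀPA = [-0.0625 1.4375; -0.0729 0.1771]
A−BK = [-0.1250 -0.1250; 0.7917 -0.2083]
AᵀP(A−BK) = [0.0729 -0.1771; -0.1771 3.3229]
P' = Q + AᵀP(A−BK) = [4.3229 -4.1771; -4.1771 7.3229]
tr(P') = 11.6458

-0.0625 1.4375 -0.0729 0.1771


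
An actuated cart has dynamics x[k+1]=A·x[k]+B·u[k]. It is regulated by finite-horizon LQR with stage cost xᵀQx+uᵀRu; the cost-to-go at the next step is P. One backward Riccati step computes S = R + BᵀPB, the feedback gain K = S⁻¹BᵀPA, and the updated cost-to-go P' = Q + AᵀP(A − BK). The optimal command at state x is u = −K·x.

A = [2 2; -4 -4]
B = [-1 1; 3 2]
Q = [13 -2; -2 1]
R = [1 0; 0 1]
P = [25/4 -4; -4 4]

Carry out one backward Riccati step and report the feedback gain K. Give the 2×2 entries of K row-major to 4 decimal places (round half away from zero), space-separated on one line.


-1.5427 -1.5427 0.2362 0.2362

BᵀP = [-18.2500 16.0000; -1.7500 4.0000]
S = R + BᵀPB = [1 0; 0 1] + [66.2500 13.7500; 13.7500 6.2500] = [67.2500 13.7500; 13.7500 7.2500]
BᵀPA = [-100.5000 -100.5000; -19.5000 -19.5000]
K = S⁻¹·BᵀPA = [-1.5427 -1.5427; 0.2362 0.2362]
A−BK = [0.2211 0.2211; 0.1558 0.1558]
AᵀP(A−BK) = [2.5628 2.5628; 2.5628 2.5628]
P' = Q + AᵀP(A−BK) = [15.5628 0.5628; 0.5628 3.5628]
tr(P') = 19.1256


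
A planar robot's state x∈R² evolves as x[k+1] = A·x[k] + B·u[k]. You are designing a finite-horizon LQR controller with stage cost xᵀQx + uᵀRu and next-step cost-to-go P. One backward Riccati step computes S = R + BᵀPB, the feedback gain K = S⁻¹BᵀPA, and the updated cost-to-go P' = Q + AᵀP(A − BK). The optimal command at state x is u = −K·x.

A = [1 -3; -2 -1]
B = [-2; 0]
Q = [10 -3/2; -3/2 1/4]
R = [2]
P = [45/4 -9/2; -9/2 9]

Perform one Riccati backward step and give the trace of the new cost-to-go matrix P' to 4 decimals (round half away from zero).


51.0372

BᵀP = [-22.5000 9.0000]
S = R + BᵀPB = [2] + [45.0000] = [47.0000]
BᵀPA = [-40.5000 58.5000]
K = S⁻¹·BᵀPA = [-0.8617 1.2447]
A−BK = [-0.7234 -0.5106; -2.0000 -1.0000]
AᵀP(A−BK) = [30.3511 12.1596; 12.1596 10.4362]
P' = Q + AᵀP(A−BK) = [40.3511 10.6596; 10.6596 10.6862]
tr(P') = 51.0372


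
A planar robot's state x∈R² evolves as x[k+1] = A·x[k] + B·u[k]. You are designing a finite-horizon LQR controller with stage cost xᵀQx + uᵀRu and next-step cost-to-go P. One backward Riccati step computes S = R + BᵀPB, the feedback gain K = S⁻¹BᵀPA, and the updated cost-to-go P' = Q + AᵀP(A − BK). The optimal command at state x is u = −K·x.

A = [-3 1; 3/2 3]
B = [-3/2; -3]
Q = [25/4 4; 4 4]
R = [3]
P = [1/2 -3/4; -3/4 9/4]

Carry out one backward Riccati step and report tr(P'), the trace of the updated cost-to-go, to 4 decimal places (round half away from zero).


BᵀP = [1.5000 -5.6250]
S = R + BᵀPB = [3] + [14.6250] = [17.6250]
BᵀPA = [-12.9375 -15.3750]
K = S⁻¹·BᵀPA = [-0.7340 -0.8723]
A−BK = [-4.1011 -0.3085; -0.7021 0.3830]
AᵀP(A−BK) = [6.8158 2.9641; 2.9641 2.8378]
P' = Q + AᵀP(A−BK) = [13.0658 6.9641; 6.9641 6.8378]
tr(P') = 19.9036

19.9036


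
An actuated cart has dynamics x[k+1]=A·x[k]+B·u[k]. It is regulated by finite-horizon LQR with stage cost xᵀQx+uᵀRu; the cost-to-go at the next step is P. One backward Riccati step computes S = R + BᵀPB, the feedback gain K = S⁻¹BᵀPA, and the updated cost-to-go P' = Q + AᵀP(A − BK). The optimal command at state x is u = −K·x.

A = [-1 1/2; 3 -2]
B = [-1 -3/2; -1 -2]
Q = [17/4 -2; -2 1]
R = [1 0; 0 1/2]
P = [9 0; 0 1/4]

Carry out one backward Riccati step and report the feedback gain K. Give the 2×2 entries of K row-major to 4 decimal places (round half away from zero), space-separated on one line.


0.4246 -0.2413 0.2784 -0.1090

BᵀP = [-9.0000 -0.2500; -13.5000 -0.5000]
S = R + BᵀPB = [1 0; 0 1/2] + [9.2500 14.0000; 14.0000 21.2500] = [10.2500 14.0000; 14.0000 21.7500]
BᵀPA = [8.2500 -4.0000; 12.0000 -5.7500]
K = S⁻¹·BᵀPA = [0.4246 -0.2413; 0.2784 -0.1090]
A−BK = [-0.1578 0.0951; 3.9814 -2.4594]
AᵀP(A−BK) = [4.4060 -2.7007; -2.7007 1.6578]
P' = Q + AᵀP(A−BK) = [8.6560 -4.7007; -4.7007 2.6578]
tr(P') = 11.3138


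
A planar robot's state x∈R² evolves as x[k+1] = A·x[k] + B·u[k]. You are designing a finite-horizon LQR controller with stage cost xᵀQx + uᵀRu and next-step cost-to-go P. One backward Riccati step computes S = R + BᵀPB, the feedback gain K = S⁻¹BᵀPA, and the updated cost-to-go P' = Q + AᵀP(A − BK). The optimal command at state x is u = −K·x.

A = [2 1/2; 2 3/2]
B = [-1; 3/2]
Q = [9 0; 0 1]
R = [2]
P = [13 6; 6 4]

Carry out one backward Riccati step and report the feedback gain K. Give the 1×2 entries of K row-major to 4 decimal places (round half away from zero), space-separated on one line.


-1.3333 -0.3333

BᵀP = [-4.0000 0.0000]
S = R + BᵀPB = [2] + [4.0000] = [6.0000]
BᵀPA = [-8.0000 -2.0000]
K = S⁻¹·BᵀPA = [-1.3333 -0.3333]
A−BK = [0.6667 0.1667; 4.0000 2.0000]
AᵀP(A−BK) = [105.3333 46.3333; 46.3333 20.5833]
P' = Q + AᵀP(A−BK) = [114.3333 46.3333; 46.3333 21.5833]
tr(P') = 135.9167


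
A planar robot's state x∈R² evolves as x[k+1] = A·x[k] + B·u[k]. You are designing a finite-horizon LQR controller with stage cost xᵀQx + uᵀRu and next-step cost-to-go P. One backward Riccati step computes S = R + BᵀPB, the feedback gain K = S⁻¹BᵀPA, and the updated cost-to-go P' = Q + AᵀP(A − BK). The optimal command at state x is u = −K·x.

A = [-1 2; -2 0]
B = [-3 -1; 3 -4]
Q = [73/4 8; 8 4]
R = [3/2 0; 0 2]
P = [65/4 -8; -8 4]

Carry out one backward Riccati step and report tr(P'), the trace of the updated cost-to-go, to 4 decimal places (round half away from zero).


BᵀP = [-72.7500 36.0000; 15.7500 -8.0000]
S = R + BᵀPB = [3/2 0; 0 2] + [326.2500 -71.2500; -71.2500 16.2500] = [327.7500 -71.2500; -71.2500 18.2500]
BᵀPA = [0.7500 -145.5000; 0.2500 31.5000]
K = S⁻¹·BᵀPA = [0.0348 -0.4542; 0.1496 -0.0472]
A−BK = [-0.7460 0.5901; -1.5060 1.1736]
AᵀP(A−BK) = [0.1865 -0.1475; -0.1475 0.4012]
P' = Q + AᵀP(A−BK) = [18.4365 7.8525; 7.8525 4.4012]
tr(P') = 22.8377

22.8377


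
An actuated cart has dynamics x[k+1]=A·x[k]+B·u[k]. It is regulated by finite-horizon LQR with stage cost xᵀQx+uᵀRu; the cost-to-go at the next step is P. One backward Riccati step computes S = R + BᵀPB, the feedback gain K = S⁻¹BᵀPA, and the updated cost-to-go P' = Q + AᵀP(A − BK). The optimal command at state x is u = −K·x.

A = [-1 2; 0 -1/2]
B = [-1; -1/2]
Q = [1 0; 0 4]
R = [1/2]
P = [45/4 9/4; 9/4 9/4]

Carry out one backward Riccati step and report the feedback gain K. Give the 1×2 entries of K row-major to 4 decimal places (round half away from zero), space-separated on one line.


BᵀP = [-12.3750 -3.3750]
S = R + BᵀPB = [1/2] + [14.0625] = [14.5625]
BᵀPA = [12.3750 -23.0625]
K = S⁻¹·BᵀPA = [0.8498 -1.5837]
A−BK = [-0.1502 0.4163; 0.4249 -1.2918]
AᵀP(A−BK) = [0.7339 -1.7768; -1.7768 4.5386]
P' = Q + AᵀP(A−BK) = [1.7339 -1.7768; -1.7768 8.5386]
tr(P') = 10.2725

0.8498 -1.5837


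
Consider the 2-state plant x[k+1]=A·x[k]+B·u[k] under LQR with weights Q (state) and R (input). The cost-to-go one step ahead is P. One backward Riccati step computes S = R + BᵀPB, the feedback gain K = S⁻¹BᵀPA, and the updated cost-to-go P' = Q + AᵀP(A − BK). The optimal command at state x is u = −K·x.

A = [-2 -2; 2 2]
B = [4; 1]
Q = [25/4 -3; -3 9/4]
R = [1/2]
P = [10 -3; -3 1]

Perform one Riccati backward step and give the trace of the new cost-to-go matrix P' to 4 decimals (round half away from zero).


BᵀP = [37.0000 -11.0000]
S = R + BᵀPB = [1/2] + [137.0000] = [137.5000]
BᵀPA = [-96.0000 -96.0000]
K = S⁻¹·BᵀPA = [-0.6982 -0.6982]
A−BK = [0.7927 0.7927; 2.6982 2.6982]
AᵀP(A−BK) = [0.9745 0.9745; 0.9745 0.9745]
P' = Q + AᵀP(A−BK) = [7.2245 -2.0255; -2.0255 3.2245]
tr(P') = 10.4491

10.4491


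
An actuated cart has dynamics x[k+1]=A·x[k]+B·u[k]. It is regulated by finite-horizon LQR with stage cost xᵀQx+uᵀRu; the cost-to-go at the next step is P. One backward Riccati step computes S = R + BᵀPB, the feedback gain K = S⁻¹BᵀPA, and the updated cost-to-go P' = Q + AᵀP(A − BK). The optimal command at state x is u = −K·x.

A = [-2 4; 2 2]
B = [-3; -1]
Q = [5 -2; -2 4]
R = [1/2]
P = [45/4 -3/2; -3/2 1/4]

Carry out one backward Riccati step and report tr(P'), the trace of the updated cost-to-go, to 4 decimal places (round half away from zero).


BᵀP = [-32.2500 4.2500]
S = R + BᵀPB = [1/2] + [92.5000] = [93.0000]
BᵀPA = [73.0000 -120.5000]
K = S⁻¹·BᵀPA = [0.7849 -1.2957]
A−BK = [0.3548 0.1129; 2.7849 0.7043]
AᵀP(A−BK) = [0.6989 -0.4140; -0.4140 0.8683]
P' = Q + AᵀP(A−BK) = [5.6989 -2.4140; -2.4140 4.8683]
tr(P') = 10.5672

10.5672


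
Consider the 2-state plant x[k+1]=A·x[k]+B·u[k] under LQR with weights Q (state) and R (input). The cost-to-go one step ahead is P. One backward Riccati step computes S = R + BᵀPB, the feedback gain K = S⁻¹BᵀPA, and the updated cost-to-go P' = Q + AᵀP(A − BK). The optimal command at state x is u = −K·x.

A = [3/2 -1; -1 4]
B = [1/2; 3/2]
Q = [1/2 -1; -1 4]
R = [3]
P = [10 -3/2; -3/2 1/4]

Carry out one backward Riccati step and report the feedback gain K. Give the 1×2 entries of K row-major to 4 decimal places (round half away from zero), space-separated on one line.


1.1803 -1.1148

BᵀP = [2.7500 -0.3750]
S = R + BᵀPB = [3] + [0.8125] = [3.8125]
BᵀPA = [4.5000 -4.2500]
K = S⁻¹·BᵀPA = [1.1803 -1.1148]
A−BK = [0.9098 -0.4426; -2.7705 5.6721]
AᵀP(A−BK) = [21.9385 -21.4836; -21.4836 21.2623]
P' = Q + AᵀP(A−BK) = [22.4385 -22.4836; -22.4836 25.2623]
tr(P') = 47.7008


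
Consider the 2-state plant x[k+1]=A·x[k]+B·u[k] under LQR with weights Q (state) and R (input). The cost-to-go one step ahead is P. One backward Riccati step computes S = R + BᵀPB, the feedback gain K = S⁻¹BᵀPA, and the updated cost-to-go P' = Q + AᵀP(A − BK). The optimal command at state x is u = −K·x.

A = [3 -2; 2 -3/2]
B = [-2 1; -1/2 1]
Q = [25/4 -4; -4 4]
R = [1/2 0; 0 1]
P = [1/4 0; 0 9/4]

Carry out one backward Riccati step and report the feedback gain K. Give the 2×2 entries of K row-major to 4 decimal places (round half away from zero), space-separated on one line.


-1.0034 0.6792 1.0341 -0.7918

BᵀP = [-0.5000 -1.1250; 0.2500 2.2500]
S = R + BᵀPB = [1/2 0; 0 1] + [1.5625 -1.6250; -1.6250 2.5000] = [2.0625 -1.6250; -1.6250 3.5000]
BᵀPA = [-3.7500 2.6875; 5.2500 -3.8750]
K = S⁻¹·BᵀPA = [-1.0034 0.6792; 1.0341 -0.7918]
A−BK = [-0.0410 0.1502; 0.4642 -0.3686]
AᵀP(A−BK) = [2.0580 -1.5461; -1.5461 1.1689]
P' = Q + AᵀP(A−BK) = [8.3080 -5.5461; -5.5461 5.1689]
tr(P') = 13.4770


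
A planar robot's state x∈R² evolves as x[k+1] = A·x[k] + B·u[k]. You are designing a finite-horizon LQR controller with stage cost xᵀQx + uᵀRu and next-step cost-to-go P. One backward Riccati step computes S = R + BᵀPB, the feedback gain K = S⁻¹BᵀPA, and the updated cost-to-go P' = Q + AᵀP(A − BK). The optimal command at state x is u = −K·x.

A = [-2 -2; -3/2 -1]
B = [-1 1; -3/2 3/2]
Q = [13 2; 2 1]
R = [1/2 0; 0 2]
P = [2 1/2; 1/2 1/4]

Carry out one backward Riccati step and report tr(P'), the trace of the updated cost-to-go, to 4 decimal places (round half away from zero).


16.3053

BᵀP = [-2.7500 -0.8750; 2.7500 0.8750]
S = R + BᵀPB = [1/2 0; 0 2] + [4.0625 -4.0625; -4.0625 4.0625] = [4.5625 -4.0625; -4.0625 6.0625]
BᵀPA = [6.8125 6.3750; -6.8125 -6.3750]
K = S⁻¹·BᵀPA = [1.2213 1.1429; -0.3053 -0.2857]
A−BK = [-0.4734 -0.5714; 0.7899 1.1429]
AᵀP(A−BK) = [1.1625 1.1429; 1.1429 1.1429]
P' = Q + AᵀP(A−BK) = [14.1625 3.1429; 3.1429 2.1429]
tr(P') = 16.3053


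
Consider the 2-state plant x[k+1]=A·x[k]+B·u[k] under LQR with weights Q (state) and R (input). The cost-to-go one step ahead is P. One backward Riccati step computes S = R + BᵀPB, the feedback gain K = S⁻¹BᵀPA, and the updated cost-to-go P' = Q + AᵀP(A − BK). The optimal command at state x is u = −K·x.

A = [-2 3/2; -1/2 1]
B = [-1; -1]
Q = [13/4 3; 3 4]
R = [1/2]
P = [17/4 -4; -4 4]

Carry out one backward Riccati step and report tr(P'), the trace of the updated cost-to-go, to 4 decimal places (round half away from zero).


BᵀP = [-0.2500 0.0000]
S = R + BᵀPB = [1/2] + [0.2500] = [0.7500]
BᵀPA = [0.5000 -0.3750]
K = S⁻¹·BᵀPA = [0.6667 -0.5000]
A−BK = [-1.3333 1.0000; 0.1667 0.5000]
AᵀP(A−BK) = [9.6667 -3.5000; -3.5000 1.3750]
P' = Q + AᵀP(A−BK) = [12.9167 -0.5000; -0.5000 5.3750]
tr(P') = 18.2917

18.2917


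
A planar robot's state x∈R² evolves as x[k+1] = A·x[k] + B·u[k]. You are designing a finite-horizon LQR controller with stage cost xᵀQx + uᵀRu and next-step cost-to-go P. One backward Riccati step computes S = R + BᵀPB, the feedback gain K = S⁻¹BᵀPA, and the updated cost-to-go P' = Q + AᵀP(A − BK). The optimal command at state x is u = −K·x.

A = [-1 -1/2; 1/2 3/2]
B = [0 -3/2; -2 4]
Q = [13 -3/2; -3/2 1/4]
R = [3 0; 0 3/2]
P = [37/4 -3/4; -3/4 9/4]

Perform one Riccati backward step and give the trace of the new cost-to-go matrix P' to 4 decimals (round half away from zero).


BᵀP = [1.5000 -4.5000; -16.8750 10.1250]
S = R + BᵀPB = [3 0; 0 3/2] + [9.0000 -20.2500; -20.2500 65.8125] = [12.0000 -20.2500; -20.2500 67.3125]
BᵀPA = [-3.7500 -7.5000; 21.9375 23.6250]
K = S⁻¹·BᵀPA = [0.4823 -0.0665; 0.4710 0.3310]
A−BK = [-0.2935 -0.0035; -0.4194 0.0431]
AᵀP(A−BK) = [2.0385 0.1149; 0.1149 0.1821]
P' = Q + AᵀP(A−BK) = [15.0385 -1.3851; -1.3851 0.4321]
tr(P') = 15.4707

15.4707


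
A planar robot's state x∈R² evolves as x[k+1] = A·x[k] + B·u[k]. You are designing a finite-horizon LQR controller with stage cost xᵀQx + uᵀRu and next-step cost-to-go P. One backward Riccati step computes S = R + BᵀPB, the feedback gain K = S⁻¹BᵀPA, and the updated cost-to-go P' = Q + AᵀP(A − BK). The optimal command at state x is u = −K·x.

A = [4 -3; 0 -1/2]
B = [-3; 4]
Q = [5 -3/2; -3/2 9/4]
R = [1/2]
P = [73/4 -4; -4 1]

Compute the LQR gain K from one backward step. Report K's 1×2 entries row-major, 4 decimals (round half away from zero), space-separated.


BᵀP = [-70.7500 16.0000]
S = R + BᵀPB = [1/2] + [276.2500] = [276.7500]
BᵀPA = [-283.0000 204.2500]
K = S⁻¹·BᵀPA = [-1.0226 0.7380]
A−BK = [0.9322 -0.7859; 4.0903 -3.4521]
AᵀP(A−BK) = [2.6089 -2.1373; -2.1373 1.7572]
P' = Q + AᵀP(A−BK) = [7.6089 -3.6373; -3.6373 4.0072]
tr(P') = 11.6161

-1.0226 0.7380


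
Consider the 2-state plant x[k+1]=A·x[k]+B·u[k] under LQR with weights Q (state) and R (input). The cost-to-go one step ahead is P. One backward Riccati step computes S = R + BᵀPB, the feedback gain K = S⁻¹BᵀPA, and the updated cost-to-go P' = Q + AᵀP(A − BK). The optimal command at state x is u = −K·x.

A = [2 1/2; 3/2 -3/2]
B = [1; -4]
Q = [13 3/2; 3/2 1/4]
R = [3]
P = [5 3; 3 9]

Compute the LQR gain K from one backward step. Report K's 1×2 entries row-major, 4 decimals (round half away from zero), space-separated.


BᵀP = [-7.0000 -33.0000]
S = R + BᵀPB = [3] + [125.0000] = [128.0000]
BᵀPA = [-63.5000 46.0000]
K = S⁻¹·BᵀPA = [-0.4961 0.3594]
A−BK = [2.4961 0.1406; -0.4844 -0.0625]
AᵀP(A−BK) = [26.7480 0.8203; 0.8203 0.4688]
P' = Q + AᵀP(A−BK) = [39.7480 2.3203; 2.3203 0.7188]
tr(P') = 40.4668

-0.4961 0.3594


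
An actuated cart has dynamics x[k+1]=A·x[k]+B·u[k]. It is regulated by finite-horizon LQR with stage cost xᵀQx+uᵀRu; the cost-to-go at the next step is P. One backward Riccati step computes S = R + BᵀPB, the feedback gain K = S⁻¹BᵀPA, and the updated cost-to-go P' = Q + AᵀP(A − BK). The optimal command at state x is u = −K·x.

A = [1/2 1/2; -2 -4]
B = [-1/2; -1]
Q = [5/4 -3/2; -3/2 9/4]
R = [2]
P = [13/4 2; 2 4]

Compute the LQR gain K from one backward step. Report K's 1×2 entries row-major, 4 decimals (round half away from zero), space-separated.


BᵀP = [-3.6250 -5.0000]
S = R + BᵀPB = [2] + [6.8125] = [8.8125]
BᵀPA = [8.1875 18.1875]
K = S⁻¹·BᵀPA = [0.9291 2.0638]
A−BK = [0.9645 1.5319; -1.0709 -1.9362]
AᵀP(A−BK) = [5.2057 9.9149; 9.9149 19.2766]
P' = Q + AᵀP(A−BK) = [6.4557 8.4149; 8.4149 21.5266]
tr(P') = 27.9823

0.9291 2.0638


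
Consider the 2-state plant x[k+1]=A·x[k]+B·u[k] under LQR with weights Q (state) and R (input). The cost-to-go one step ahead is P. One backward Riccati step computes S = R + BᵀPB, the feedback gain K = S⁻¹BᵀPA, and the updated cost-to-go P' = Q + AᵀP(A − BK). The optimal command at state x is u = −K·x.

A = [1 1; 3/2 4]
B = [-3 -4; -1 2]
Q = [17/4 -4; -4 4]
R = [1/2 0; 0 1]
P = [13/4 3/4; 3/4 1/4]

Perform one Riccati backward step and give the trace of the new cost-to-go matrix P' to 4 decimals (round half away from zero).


BᵀP = [-10.5000 -2.5000; -11.5000 -2.5000]
S = R + BᵀPB = [1/2 0; 0 1] + [34.0000 37.0000; 37.0000 41.0000] = [34.5000 37.0000; 37.0000 42.0000]
BᵀPA = [-14.2500 -20.5000; -15.2500 -21.5000]
K = S⁻¹·BᵀPA = [-0.4281 -0.8188; 0.0141 0.2094]
A−BK = [-0.2281 -0.6188; 1.0438 2.7625]
AᵀP(A−BK) = [0.1762 0.4008; 0.4008 0.9672]
P' = Q + AᵀP(A−BK) = [4.4262 -3.5992; -3.5992 4.9672]
tr(P') = 9.3934

9.3934


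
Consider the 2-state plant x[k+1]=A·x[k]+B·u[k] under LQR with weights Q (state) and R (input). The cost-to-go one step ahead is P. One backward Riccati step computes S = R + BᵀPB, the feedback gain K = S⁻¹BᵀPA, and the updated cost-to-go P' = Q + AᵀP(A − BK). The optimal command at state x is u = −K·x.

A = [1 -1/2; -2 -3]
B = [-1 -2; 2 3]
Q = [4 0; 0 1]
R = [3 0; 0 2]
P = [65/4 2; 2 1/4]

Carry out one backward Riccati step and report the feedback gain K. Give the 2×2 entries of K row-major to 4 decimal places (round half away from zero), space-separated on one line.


BᵀP = [-12.2500 -1.5000; -26.5000 -3.2500]
S = R + BᵀPB = [3 0; 0 2] + [9.2500 20.0000; 20.0000 43.2500] = [12.2500 20.0000; 20.0000 45.2500]
BᵀPA = [-9.2500 10.6250; -20.0000 23.0000]
K = S⁻¹·BᵀPA = [-0.1203 0.1347; -0.3888 0.4488]
A−BK = [0.1021 0.5322; -0.5930 -4.6156]
AᵀP(A−BK) = [0.3609 -0.4040; -0.4040 0.5600]
P' = Q + AᵀP(A−BK) = [4.3609 -0.4040; -0.4040 1.5600]
tr(P') = 5.9209

-0.1203 0.1347 -0.3888 0.4488


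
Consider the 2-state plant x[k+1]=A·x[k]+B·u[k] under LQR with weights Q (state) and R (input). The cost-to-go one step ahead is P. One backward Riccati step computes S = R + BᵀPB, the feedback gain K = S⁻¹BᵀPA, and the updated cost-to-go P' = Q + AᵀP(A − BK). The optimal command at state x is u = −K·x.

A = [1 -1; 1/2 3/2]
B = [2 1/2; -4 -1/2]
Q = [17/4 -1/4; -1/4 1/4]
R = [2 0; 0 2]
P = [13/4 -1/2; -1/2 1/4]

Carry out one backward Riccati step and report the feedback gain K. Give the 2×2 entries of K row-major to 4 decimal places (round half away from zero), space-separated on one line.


BᵀP = [8.5000 -2.0000; 1.8750 -0.3750]
S = R + BᵀPB = [2 0; 0 2] + [25.0000 5.2500; 5.2500 1.1250] = [27.0000 5.2500; 5.2500 3.1250]
BᵀPA = [7.5000 -11.5000; 1.6875 -2.4375]
K = S⁻¹·BᵀPA = [0.2566 -0.4073; 0.1089 -0.0957]
A−BK = [0.4323 -0.1375; 1.5809 -0.1771]
AᵀP(A−BK) = [0.7042 -0.3461; -0.3461 0.3951]
P' = Q + AᵀP(A−BK) = [4.9542 -0.5961; -0.5961 0.6451]
tr(P') = 5.5993

0.2566 -0.4073 0.1089 -0.0957
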